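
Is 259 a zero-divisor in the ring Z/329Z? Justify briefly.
YES

gcd(259, 329) = 7 > 1, so 259 is not a unit in Z/329Z. In Z/nZ every nonzero non-unit is a zero-divisor: explicitly, take b = 329/gcd = 47 ≠ 0 (mod 329); then 259·47 = 12173 = 37·329, i.e. 259·47 ≡ 0 (mod 329). So 259 is a zero-divisor.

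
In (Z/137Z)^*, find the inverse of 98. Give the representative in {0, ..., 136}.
Apply the extended Euclidean algorithm to (137, 98), tracking rows (r, s, t) with s·137 + t·98 = r. Each division r_prev = q·r_cur + r_new produces the new row as (previous row) − q·(current row):
  row A: (137, 1, 0)   [1·137 + 0·98 = 137]
  row B: (98, 0, 1)   [0·137 + 1·98 = 98]
  137 = 1·98 + 39   → row C = row A − 1·row B = (39, 1, −1)   [check: 1·137 − 1·98 = 39]
  98 = 2·39 + 20   → row D = row B − 2·row C = (20, −2, 3)   [check: −2·137 + 3·98 = 20]
  39 = 1·20 + 19   → row E = row C − 1·row D = (19, 3, −4)   [check: 3·137 − 4·98 = 19]
  20 = 1·19 + 1   → row F = row D − 1·row E = (1, −5, 7)   [check: −5·137 + 7·98 = 1]
  19 = 19·1 + 0   → remainder 0, stop. gcd = 1 (last nonzero row F).
The gcd is 1, so 98 is invertible mod 137. The last nonzero row gives −5·137 + 7·98 = 1, so t = 7. So 98^(−1) ≡ 7 (mod 137). Verify: 98 · 7 = 686 ≡ 1 (mod 137). ✓

Final answer: 98^(−1) ≡ 7 (mod 137)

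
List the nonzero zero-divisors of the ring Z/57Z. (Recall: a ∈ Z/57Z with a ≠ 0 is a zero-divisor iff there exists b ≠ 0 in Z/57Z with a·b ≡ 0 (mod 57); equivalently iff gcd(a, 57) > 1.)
An element a ∈ Z/57Z (with a ≠ 0) is a zero-divisor iff gcd(a, 57) > 1 (because a is a unit precisely when gcd(a, n) = 1, and in Z/nZ every nonzero, non-unit element is a zero-divisor). Scan a = 1, ..., 56 and keep those with gcd(a, 57) > 1:
  gcd(3, 57) = 3, gcd(6, 57) = 3, gcd(9, 57) = 3, gcd(12, 57) = 3, gcd(15, 57) = 3, gcd(18, 57) = 3, gcd(19, 57) = 19, gcd(21, 57) = 3, gcd(24, 57) = 3, gcd(27, 57) = 3, gcd(30, 57) = 3, gcd(33, 57) = 3, gcd(36, 57) = 3, gcd(38, 57) = 19, gcd(39, 57) = 3, gcd(42, 57) = 3, gcd(45, 57) = 3, gcd(48, 57) = 3, gcd(51, 57) = 3, gcd(54, 57) = 3.
All other a ∈ {1, ..., 56} have gcd(a, 57) = 1 and are units. So the nonzero zero-divisors are exactly the 20 values of a appearing in this scan.

Final answer: nonzero zero-divisors of Z/57Z = {3, 6, 9, 12, 15, 18, 19, 21, 24, 27, 30, 33, 36, 38, 39, 42, 45, 48, 51, 54}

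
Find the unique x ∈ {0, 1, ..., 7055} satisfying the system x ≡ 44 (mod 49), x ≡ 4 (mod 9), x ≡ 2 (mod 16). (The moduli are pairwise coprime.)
x ≡ 6610 (mod 7056); the representative in [0, 7056) is 6610

The moduli 49, 9, 16 are pairwise coprime, so by the CRT there is a unique solution mod 49·9·16 = 7056.
Solve by successive substitution. Start with x ≡ 44 (mod 49).
  Combine with x ≡ 4 (mod 9): write x = 44 + 49·t and require 44 + 49·t ≡ 4 (mod 9), i.e. 49·t ≡ 4 − 44 ≡ 5 (mod 9). Since 49^(−1) ≡ 7 (mod 9) (49 ≡ 4 (mod 9)), t ≡ 7·5 ≡ 8 (mod 9). So x ≡ 44 + 49·8 = 436 (mod 441).
  Combine with x ≡ 2 (mod 16): write x = 436 + 441·t and require 436 + 441·t ≡ 2 (mod 16), i.e. 441·t ≡ 2 − 436 ≡ 14 (mod 16). Since 441^(−1) ≡ 9 (mod 16) (441 ≡ 9 (mod 16)), t ≡ 9·14 ≡ 14 (mod 16). So x ≡ 436 + 441·14 = 6610 (mod 7056).
Unique solution in [0, 7056): x = 6610.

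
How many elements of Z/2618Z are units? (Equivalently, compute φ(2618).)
Z/2618Z has φ(2618) = 960 units

An element a ∈ Z/2618Z is a unit iff gcd(a, 2618) = 1, so the number of units is φ(2618). φ is multiplicative, with φ(p^e) = p^e − p^(e−1). Factorise 2618 = 2 · 7 · 11 · 17. Then
  φ(2618) = (2 − 1) · (7 − 1) · (11 − 1) · (17 − 1) = 1 · 6 · 10 · 16 = 960.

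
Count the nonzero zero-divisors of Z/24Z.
Z/24Z has 15 nonzero zero-divisors

In Z/24Z each nonzero element is either a unit (gcd with 24 is 1) or a zero-divisor (gcd > 1). The number of units is φ(24): factorise 24 = 2^3 · 3, so φ(24) = (2^3 − 2^2) · (3 − 1) = 4 · 2 = 8. The nonzero elements number 24 − 1 = 23. Hence the nonzero zero-divisors number 23 − 8 = 15.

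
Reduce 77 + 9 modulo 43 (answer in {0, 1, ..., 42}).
Reduce the summands first: 77 ≡ 34 (mod 43), so 77 + 9 ≡ 34 + 9 (mod 43). 34 + 9 = 43; 43 = 1·43 + 0, so (77 + 9) mod 43 = 0.

Final answer: 0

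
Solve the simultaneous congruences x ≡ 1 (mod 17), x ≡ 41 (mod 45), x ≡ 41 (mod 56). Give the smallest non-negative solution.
The moduli 17, 45, 56 are pairwise coprime, so by the CRT there is a unique solution mod 17·45·56 = 42840.
Solve by successive substitution. Start with x ≡ 1 (mod 17).
  Combine with x ≡ 41 (mod 45): write x = 1 + 17·t and require 1 + 17·t ≡ 41 (mod 45), i.e. 17·t ≡ 41 − 1 ≡ 40 (mod 45). Since 17^(−1) ≡ 8 (mod 45), t ≡ 8·40 ≡ 5 (mod 45). So x ≡ 1 + 17·5 = 86 (mod 765).
  Combine with x ≡ 41 (mod 56): write x = 86 + 765·t and require 86 + 765·t ≡ 41 (mod 56), i.e. 765·t ≡ 41 − 86 ≡ 11 (mod 56). Since 765^(−1) ≡ 53 (mod 56) (765 ≡ 37 (mod 56)), t ≡ 53·11 ≡ 23 (mod 56). So x ≡ 86 + 765·23 = 17681 (mod 42840).
Unique solution in [0, 42840): x = 17681.

Final answer: x ≡ 17681 (mod 42840); the representative in [0, 42840) is 17681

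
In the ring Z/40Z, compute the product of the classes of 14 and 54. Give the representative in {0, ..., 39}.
36

Reduce the factors first: 54 ≡ 14 (mod 40), so 14 · 54 ≡ 14 · 14 (mod 40). 14 · 14 = 196. Dividing by 40: 196 = 4·40 + 36. So (14 · 54) mod 40 = 36.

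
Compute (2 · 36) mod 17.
Reduce the factors first: 36 ≡ 2 (mod 17), so 2 · 36 ≡ 2 · 2 (mod 17). 2 · 2 = 4. Dividing by 17: 4 = 0·17 + 4. So (2 · 36) mod 17 = 4.

Final answer: 4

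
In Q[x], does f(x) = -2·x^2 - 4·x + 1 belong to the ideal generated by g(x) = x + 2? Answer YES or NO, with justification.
In Q[x] the ideal (g) consists of all multiples of g, so f ∈ (g) iff g | f, i.e. iff the remainder of f on division by g is 0. Divide f by g (g is monic, so eliminate the leading term of the running remainder at each step):
  leading term -2·x^2: subtract (-2·x)·g(x) = -2·x^2 - 4·x, leaving 1
The remainder r(x) = 1 ≠ 0 (and deg r < deg g), so g ∤ f, i.e. f ∉ (g).

Final answer: NO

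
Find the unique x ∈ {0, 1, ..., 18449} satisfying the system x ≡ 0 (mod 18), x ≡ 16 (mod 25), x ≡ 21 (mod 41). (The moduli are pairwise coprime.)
x ≡ 14166 (mod 18450); the representative in [0, 18450) is 14166

The moduli 18, 25, 41 are pairwise coprime, so by the CRT there is a unique solution mod 18·25·41 = 18450.
Solve by successive substitution. Start with x ≡ 0 (mod 18).
  Combine with x ≡ 16 (mod 25): write x = 18·t and require 18·t ≡ 16 (mod 25). Since 18^(−1) ≡ 7 (mod 25), t ≡ 7·16 ≡ 12 (mod 25). So x ≡ 18·12 = 216 (mod 450).
  Combine with x ≡ 21 (mod 41): write x = 216 + 450·t and require 216 + 450·t ≡ 21 (mod 41), i.e. 450·t ≡ 21 − 216 ≡ 10 (mod 41). Since 450^(−1) ≡ 40 (mod 41) (450 ≡ 40 (mod 41)), t ≡ 40·10 ≡ 31 (mod 41). So x ≡ 216 + 450·31 = 14166 (mod 18450).
Unique solution in [0, 18450): x = 14166.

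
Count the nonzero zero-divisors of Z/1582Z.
Z/1582Z has 909 nonzero zero-divisors

In Z/1582Z each nonzero element is either a unit (gcd with 1582 is 1) or a zero-divisor (gcd > 1). The number of units is φ(1582): factorise 1582 = 2 · 7 · 113, so φ(1582) = (2 − 1) · (7 − 1) · (113 − 1) = 1 · 6 · 112 = 672. The nonzero elements number 1582 − 1 = 1581. Hence the nonzero zero-divisors number 1581 − 672 = 909.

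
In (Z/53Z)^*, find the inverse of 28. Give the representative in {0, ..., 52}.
28^(−1) ≡ 36 (mod 53)

Apply the extended Euclidean algorithm to (53, 28), tracking rows (r, s, t) with s·53 + t·28 = r. Each division r_prev = q·r_cur + r_new produces the new row as (previous row) − q·(current row):
  row A: (53, 1, 0)   [1·53 + 0·28 = 53]
  row B: (28, 0, 1)   [0·53 + 1·28 = 28]
  53 = 1·28 + 25   → row C = row A − 1·row B = (25, 1, −1)   [check: 1·53 − 1·28 = 25]
  28 = 1·25 + 3   → row D = row B − 1·row C = (3, −1, 2)   [check: −1·53 + 2·28 = 3]
  25 = 8·3 + 1   → row E = row C − 8·row D = (1, 9, −17)   [check: 9·53 − 17·28 = 1]
  3 = 3·1 + 0   → remainder 0, stop. gcd = 1 (last nonzero row E).
The gcd is 1, so 28 is invertible mod 53. The last nonzero row gives 9·53 − 17·28 = 1, so t = −17. So 28^(−1) ≡ −17 ≡ 36 (mod 53). Verify: 28 · 36 = 1008 ≡ 1 (mod 53). ✓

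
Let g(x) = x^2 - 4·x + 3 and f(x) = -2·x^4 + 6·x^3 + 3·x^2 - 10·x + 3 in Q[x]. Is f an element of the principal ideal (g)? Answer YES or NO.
YES

In Q[x] the ideal (g) consists of all multiples of g, so f ∈ (g) iff g | f, i.e. iff the remainder of f on division by g is 0. Divide f by g (g is monic, so eliminate the leading term of the running remainder at each step):
  leading term -2·x^4: subtract (-2·x^2)·g(x) = -2·x^4 + 8·x^3 - 6·x^2, leaving -2·x^3 + 9·x^2 - 10·x + 3
  leading term -2·x^3: subtract (-2·x)·g(x) = -2·x^3 + 8·x^2 - 6·x, leaving x^2 - 4·x + 3
  leading term x^2: subtract (1)·g(x) = x^2 - 4·x + 3, leaving 0
The remainder is 0, so f(x) = g(x) · h(x) with h(x) = -2·x^2 - 2·x + 1. Hence g | f, i.e. f ∈ (g).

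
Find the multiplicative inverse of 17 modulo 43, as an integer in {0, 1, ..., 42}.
Apply the extended Euclidean algorithm to (43, 17), tracking rows (r, s, t) with s·43 + t·17 = r. Each division r_prev = q·r_cur + r_new produces the new row as (previous row) − q·(current row):
  row A: (43, 1, 0)   [1·43 + 0·17 = 43]
  row B: (17, 0, 1)   [0·43 + 1·17 = 17]
  43 = 2·17 + 9   → row C = row A − 2·row B = (9, 1, −2)   [check: 1·43 − 2·17 = 9]
  17 = 1·9 + 8   → row D = row B − 1·row C = (8, −1, 3)   [check: −1·43 + 3·17 = 8]
  9 = 1·8 + 1   → row E = row C − 1·row D = (1, 2, −5)   [check: 2·43 − 5·17 = 1]
  8 = 8·1 + 0   → remainder 0, stop. gcd = 1 (last nonzero row E).
The gcd is 1, so 17 is invertible mod 43. The last nonzero row gives 2·43 − 5·17 = 1, so t = −5. So 17^(−1) ≡ −5 ≡ 38 (mod 43). Verify: 17 · 38 = 646 ≡ 1 (mod 43). ✓

Final answer: 17^(−1) ≡ 38 (mod 43)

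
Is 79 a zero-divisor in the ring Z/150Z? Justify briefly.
gcd(79, 150) = 1, so 79 is a unit in Z/150Z (it has a multiplicative inverse). A unit cannot be a zero-divisor: if 79·b ≡ 0 then multiplying both sides by 79^(−1) gives b ≡ 0. So 79 is not a zero-divisor.

Final answer: NO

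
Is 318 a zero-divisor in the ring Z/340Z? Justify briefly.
gcd(318, 340) = 2 > 1, so 318 is not a unit in Z/340Z. In Z/nZ every nonzero non-unit is a zero-divisor: explicitly, take b = 340/gcd = 170 ≠ 0 (mod 340); then 318·170 = 54060 = 159·340, i.e. 318·170 ≡ 0 (mod 340). So 318 is a zero-divisor.

Final answer: YES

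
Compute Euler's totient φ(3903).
φ is multiplicative, with φ(p^e) = p^e − p^(e−1). Factorise 3903 = 3 · 1301. Then
  φ(3903) = (3 − 1) · (1301 − 1) = 2 · 1300 = 2600.

Final answer: φ(3903) = 2600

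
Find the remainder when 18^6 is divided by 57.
Use repeated squaring. Binary(6) = 110. Walk through the bits of the exponent 6 left-to-right: at each bit after the leading one, square the running value, then multiply by 18 if the bit is 1 (always reducing mod 57):
  bit 1 = 1 (leading): start with 18.
  bit 2 = 1: square 18^2 = 324 ≡ 39; bit is 1, so multiply 39·18 = 702 ≡ 18 (mod 57).
  bit 3 = 0: square 18^2 = 324 ≡ 39 (mod 57).
Final value: 18^6 ≡ 39 (mod 57).

Final answer: 39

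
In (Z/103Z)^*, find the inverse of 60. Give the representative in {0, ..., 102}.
Apply the extended Euclidean algorithm to (103, 60), tracking rows (r, s, t) with s·103 + t·60 = r. Each division r_prev = q·r_cur + r_new produces the new row as (previous row) − q·(current row):
  row A: (103, 1, 0)   [1·103 + 0·60 = 103]
  row B: (60, 0, 1)   [0·103 + 1·60 = 60]
  103 = 1·60 + 43   → row C = row A − 1·row B = (43, 1, −1)   [check: 1·103 − 1·60 = 43]
  60 = 1·43 + 17   → row D = row B − 1·row C = (17, −1, 2)   [check: −1·103 + 2·60 = 17]
  43 = 2·17 + 9   → row E = row C − 2·row D = (9, 3, −5)   [check: 3·103 − 5·60 = 9]
  17 = 1·9 + 8   → row F = row D − 1·row E = (8, −4, 7)   [check: −4·103 + 7·60 = 8]
  9 = 1·8 + 1   → row G = row E − 1·row F = (1, 7, −12)   [check: 7·103 − 12·60 = 1]
  8 = 8·1 + 0   → remainder 0, stop. gcd = 1 (last nonzero row G).
The gcd is 1, so 60 is invertible mod 103. The last nonzero row gives 7·103 − 12·60 = 1, so t = −12. So 60^(−1) ≡ −12 ≡ 91 (mod 103). Verify: 60 · 91 = 5460 ≡ 1 (mod 103). ✓

Final answer: 60^(−1) ≡ 91 (mod 103)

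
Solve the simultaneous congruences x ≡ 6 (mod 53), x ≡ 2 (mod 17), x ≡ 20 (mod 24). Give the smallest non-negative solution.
x ≡ 21524 (mod 21624); the representative in [0, 21624) is 21524

The moduli 53, 17, 24 are pairwise coprime, so by the CRT there is a unique solution mod 53·17·24 = 21624.
Solve by successive substitution. Start with x ≡ 6 (mod 53).
  Combine with x ≡ 2 (mod 17): write x = 6 + 53·t and require 6 + 53·t ≡ 2 (mod 17), i.e. 53·t ≡ 2 − 6 ≡ 13 (mod 17). Since 53^(−1) ≡ 9 (mod 17) (53 ≡ 2 (mod 17)), t ≡ 9·13 ≡ 15 (mod 17). So x ≡ 6 + 53·15 = 801 (mod 901).
  Combine with x ≡ 20 (mod 24): write x = 801 + 901·t and require 801 + 901·t ≡ 20 (mod 24), i.e. 901·t ≡ 20 − 801 ≡ 11 (mod 24). Since 901^(−1) ≡ 13 (mod 24) (901 ≡ 13 (mod 24)), t ≡ 13·11 ≡ 23 (mod 24). So x ≡ 801 + 901·23 = 21524 (mod 21624).
Unique solution in [0, 21624): x = 21524.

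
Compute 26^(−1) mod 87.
26^(−1) ≡ 77 (mod 87)

Apply the extended Euclidean algorithm to (87, 26), tracking rows (r, s, t) with s·87 + t·26 = r. Each division r_prev = q·r_cur + r_new produces the new row as (previous row) − q·(current row):
  row A: (87, 1, 0)   [1·87 + 0·26 = 87]
  row B: (26, 0, 1)   [0·87 + 1·26 = 26]
  87 = 3·26 + 9   → row C = row A − 3·row B = (9, 1, −3)   [check: 1·87 − 3·26 = 9]
  26 = 2·9 + 8   → row D = row B − 2·row C = (8, −2, 7)   [check: −2·87 + 7·26 = 8]
  9 = 1·8 + 1   → row E = row C − 1·row D = (1, 3, −10)   [check: 3·87 − 10·26 = 1]
  8 = 8·1 + 0   → remainder 0, stop. gcd = 1 (last nonzero row E).
The gcd is 1, so 26 is invertible mod 87. The last nonzero row gives 3·87 − 10·26 = 1, so t = −10. So 26^(−1) ≡ −10 ≡ 77 (mod 87). Verify: 26 · 77 = 2002 ≡ 1 (mod 87). ✓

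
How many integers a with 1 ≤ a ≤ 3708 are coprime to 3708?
The number of a ∈ {1, ..., 3708} with gcd(a, 3708) = 1 is by definition Euler's totient φ(3708). φ is multiplicative, with φ(p^e) = p^e − p^(e−1). Factorise 3708 = 2^2 · 3^2 · 103. Then
  φ(3708) = (2^2 − 2^1) · (3^2 − 3^1) · (103 − 1) = 2 · 6 · 102 = 1224.
So there are 1224 such integers.

Final answer: 1224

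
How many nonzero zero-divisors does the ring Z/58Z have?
Z/58Z has 29 nonzero zero-divisors

In Z/58Z each nonzero element is either a unit (gcd with 58 is 1) or a zero-divisor (gcd > 1). The number of units is φ(58): factorise 58 = 2 · 29, so φ(58) = (2 − 1) · (29 − 1) = 1 · 28 = 28. The nonzero elements number 58 − 1 = 57. Hence the nonzero zero-divisors number 57 − 28 = 29.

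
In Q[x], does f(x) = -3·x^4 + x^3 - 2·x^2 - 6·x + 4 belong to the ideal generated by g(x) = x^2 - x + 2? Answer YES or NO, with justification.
YES

In Q[x] the ideal (g) consists of all multiples of g, so f ∈ (g) iff g | f, i.e. iff the remainder of f on division by g is 0. Divide f by g (g is monic, so eliminate the leading term of the running remainder at each step):
  leading term -3·x^4: subtract (-3·x^2)·g(x) = -3·x^4 + 3·x^3 - 6·x^2, leaving -2·x^3 + 4·x^2 - 6·x + 4
  leading term -2·x^3: subtract (-2·x)·g(x) = -2·x^3 + 2·x^2 - 4·x, leaving 2·x^2 - 2·x + 4
  leading term 2·x^2: subtract (2)·g(x) = 2·x^2 - 2·x + 4, leaving 0
The remainder is 0, so f(x) = g(x) · h(x) with h(x) = -3·x^2 - 2·x + 2. Hence g | f, i.e. f ∈ (g).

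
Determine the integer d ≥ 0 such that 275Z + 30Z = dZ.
(275, 30) = (5); d = 5

In the PID Z, (a, b) is generated by gcd(a, b). Compute gcd(275, 30) with the extended Euclidean algorithm, tracking rows (r, s, t) with s·275 + t·30 = r:
  row A: (275, 1, 0)   [1·275 + 0·30 = 275]
  row B: (30, 0, 1)   [0·275 + 1·30 = 30]
  275 = 9·30 + 5   → row C = row A − 9·row B = (5, 1, −9)   [check: 1·275 − 9·30 = 5]
  30 = 6·5 + 0   → remainder 0, stop. gcd = 5 (last nonzero row C).
So gcd(275, 30) = 5, with Bézout identity 1·275 − 9·30 = 5. Containment (⊇): the Bézout identity exhibits 5 as an element of (275, 30), giving (5) ⊆ (275, 30). Containment (⊆): since 5 | 275 and 5 | 30 (275 = 5·55, 30 = 5·6), every Z-linear combination of 275 and 30 is divisible by 5, so (275, 30) ⊆ (5). Therefore (275, 30) = (5), d = 5.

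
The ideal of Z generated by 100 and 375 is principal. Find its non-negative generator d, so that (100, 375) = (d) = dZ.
(100, 375) = (25); d = 25

In the PID Z, (a, b) is generated by gcd(a, b). Compute gcd(375, 100) with the extended Euclidean algorithm, tracking rows (r, s, t) with s·375 + t·100 = r:
  row A: (375, 1, 0)   [1·375 + 0·100 = 375]
  row B: (100, 0, 1)   [0·375 + 1·100 = 100]
  375 = 3·100 + 75   → row C = row A − 3·row B = (75, 1, −3)   [check: 1·375 − 3·100 = 75]
  100 = 1·75 + 25   → row D = row B − 1·row C = (25, −1, 4)   [check: −1·375 + 4·100 = 25]
  75 = 3·25 + 0   → remainder 0, stop. gcd = 25 (last nonzero row D).
So gcd(100, 375) = 25, with Bézout identity −1·375 + 4·100 = 25. Containment (⊇): the Bézout identity exhibits 25 as an element of (100, 375), giving (25) ⊆ (100, 375). Containment (⊆): since 25 | 100 and 25 | 375 (100 = 25·4, 375 = 25·15), every Z-linear combination of 100 and 375 is divisible by 25, so (100, 375) ⊆ (25). Therefore (100, 375) = (25), d = 25.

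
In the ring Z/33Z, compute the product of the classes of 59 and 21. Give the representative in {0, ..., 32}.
Reduce the factors first: 59 ≡ 26 (mod 33), so 59 · 21 ≡ 26 · 21 (mod 33). 26 · 21 = 546. Dividing by 33: 546 = 16·33 + 18. So (59 · 21) mod 33 = 18.

Final answer: 18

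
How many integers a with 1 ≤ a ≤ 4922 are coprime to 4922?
2332

The number of a ∈ {1, ..., 4922} with gcd(a, 4922) = 1 is by definition Euler's totient φ(4922). φ is multiplicative, with φ(p^e) = p^e − p^(e−1). Factorise 4922 = 2 · 23 · 107. Then
  φ(4922) = (2 − 1) · (23 − 1) · (107 − 1) = 1 · 22 · 106 = 2332.
So there are 2332 such integers.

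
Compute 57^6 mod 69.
Use repeated squaring. Binary(6) = 110. Walk through the bits of the exponent 6 left-to-right: at each bit after the leading one, square the running value, then multiply by 57 if the bit is 1 (always reducing mod 69):
  bit 1 = 1 (leading): start with 57.
  bit 2 = 1: square 57^2 = 3249 ≡ 6; bit is 1, so multiply 6·57 = 342 ≡ 66 (mod 69).
  bit 3 = 0: square 66^2 = 4356 ≡ 9 (mod 69).
Final value: 57^6 ≡ 9 (mod 69).

Final answer: 9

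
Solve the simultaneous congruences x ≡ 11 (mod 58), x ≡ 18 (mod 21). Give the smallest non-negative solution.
The moduli 58, 21 are pairwise coprime, so by the CRT there is a unique solution mod 58·21 = 1218.
Solve by successive substitution. Start with x ≡ 11 (mod 58).
  Combine with x ≡ 18 (mod 21): write x = 11 + 58·t and require 11 + 58·t ≡ 18 (mod 21), i.e. 58·t ≡ 18 − 11 ≡ 7 (mod 21). Since 58^(−1) ≡ 4 (mod 21) (58 ≡ 16 (mod 21)), t ≡ 4·7 ≡ 7 (mod 21). So x ≡ 11 + 58·7 = 417 (mod 1218).
Unique solution in [0, 1218): x = 417.

Final answer: x ≡ 417 (mod 1218); the representative in [0, 1218) is 417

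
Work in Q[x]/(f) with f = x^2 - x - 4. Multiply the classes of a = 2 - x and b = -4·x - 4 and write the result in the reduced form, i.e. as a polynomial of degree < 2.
a · b ≡ 8 (mod f(x))

First multiply in Q[x] without reducing: a · b = 4·x^2 - 4·x - 8. Now divide by f(x) = x^2 - x - 4, eliminating the leading term at each step:
  leading term 4·x^2: subtract (4)·f(x) = 4·x^2 - 4·x - 16, leaving 8
The degree is now < 2, so this is the remainder. Hence a · b ≡ 8 in Q[x]/(f).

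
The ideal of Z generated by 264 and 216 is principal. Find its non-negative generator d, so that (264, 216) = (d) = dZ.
(264, 216) = (24); d = 24

In the PID Z, (a, b) is generated by gcd(a, b). Compute gcd(264, 216) with the extended Euclidean algorithm, tracking rows (r, s, t) with s·264 + t·216 = r:
  row A: (264, 1, 0)   [1·264 + 0·216 = 264]
  row B: (216, 0, 1)   [0·264 + 1·216 = 216]
  264 = 1·216 + 48   → row C = row A − 1·row B = (48, 1, −1)   [check: 1·264 − 1·216 = 48]
  216 = 4·48 + 24   → row D = row B − 4·row C = (24, −4, 5)   [check: −4·264 + 5·216 = 24]
  48 = 2·24 + 0   → remainder 0, stop. gcd = 24 (last nonzero row D).
So gcd(264, 216) = 24, with Bézout identity −4·264 + 5·216 = 24. Containment (⊇): the Bézout identity exhibits 24 as an element of (264, 216), giving (24) ⊆ (264, 216). Containment (⊆): since 24 | 264 and 24 | 216 (264 = 24·11, 216 = 24·9), every Z-linear combination of 264 and 216 is divisible by 24, so (264, 216) ⊆ (24). Therefore (264, 216) = (24), d = 24.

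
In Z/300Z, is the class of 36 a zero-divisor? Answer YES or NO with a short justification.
gcd(36, 300) = 12 > 1, so 36 is not a unit in Z/300Z. In Z/nZ every nonzero non-unit is a zero-divisor: explicitly, take b = 300/gcd = 25 ≠ 0 (mod 300); then 36·25 = 900 = 3·300, i.e. 36·25 ≡ 0 (mod 300). So 36 is a zero-divisor.

Final answer: YES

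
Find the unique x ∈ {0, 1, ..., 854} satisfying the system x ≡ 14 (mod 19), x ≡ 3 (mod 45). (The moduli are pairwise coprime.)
The moduli 19, 45 are pairwise coprime, so by the CRT there is a unique solution mod 19·45 = 855.
Solve by successive substitution. Start with x ≡ 14 (mod 19).
  Combine with x ≡ 3 (mod 45): write x = 14 + 19·t and require 14 + 19·t ≡ 3 (mod 45), i.e. 19·t ≡ 3 − 14 ≡ 34 (mod 45). Since 19^(−1) ≡ 19 (mod 45), t ≡ 19·34 ≡ 16 (mod 45). So x ≡ 14 + 19·16 = 318 (mod 855).
Unique solution in [0, 855): x = 318.

Final answer: x ≡ 318 (mod 855); the representative in [0, 855) is 318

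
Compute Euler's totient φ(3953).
φ(3953) = 3828

φ is multiplicative, with φ(p^e) = p^e − p^(e−1). Factorise 3953 = 59 · 67. Then
  φ(3953) = (59 − 1) · (67 − 1) = 58 · 66 = 3828.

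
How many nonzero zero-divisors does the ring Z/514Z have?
In Z/514Z each nonzero element is either a unit (gcd with 514 is 1) or a zero-divisor (gcd > 1). The number of units is φ(514): factorise 514 = 2 · 257, so φ(514) = (2 − 1) · (257 − 1) = 1 · 256 = 256. The nonzero elements number 514 − 1 = 513. Hence the nonzero zero-divisors number 513 − 256 = 257.

Final answer: Z/514Z has 257 nonzero zero-divisors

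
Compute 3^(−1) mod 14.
3^(−1) ≡ 5 (mod 14)

Apply the extended Euclidean algorithm to (14, 3), tracking rows (r, s, t) with s·14 + t·3 = r. Each division r_prev = q·r_cur + r_new produces the new row as (previous row) − q·(current row):
  row A: (14, 1, 0)   [1·14 + 0·3 = 14]
  row B: (3, 0, 1)   [0·14 + 1·3 = 3]
  14 = 4·3 + 2   → row C = row A − 4·row B = (2, 1, −4)   [check: 1·14 − 4·3 = 2]
  3 = 1·2 + 1   → row D = row B − 1·row C = (1, −1, 5)   [check: −1·14 + 5·3 = 1]
  2 = 2·1 + 0   → remainder 0, stop. gcd = 1 (last nonzero row D).
The gcd is 1, so 3 is invertible mod 14. The last nonzero row gives −1·14 + 5·3 = 1, so t = 5. So 3^(−1) ≡ 5 (mod 14). Verify: 3 · 5 = 15 ≡ 1 (mod 14). ✓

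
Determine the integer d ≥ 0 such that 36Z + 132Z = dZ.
In the PID Z, (a, b) is generated by gcd(a, b). Compute gcd(132, 36) with the extended Euclidean algorithm, tracking rows (r, s, t) with s·132 + t·36 = r:
  row A: (132, 1, 0)   [1·132 + 0·36 = 132]
  row B: (36, 0, 1)   [0·132 + 1·36 = 36]
  132 = 3·36 + 24   → row C = row A − 3·row B = (24, 1, −3)   [check: 1·132 − 3·36 = 24]
  36 = 1·24 + 12   → row D = row B − 1·row C = (12, −1, 4)   [check: −1·132 + 4·36 = 12]
  24 = 2·12 + 0   → remainder 0, stop. gcd = 12 (last nonzero row D).
So gcd(36, 132) = 12, with Bézout identity −1·132 + 4·36 = 12. Containment (⊇): the Bézout identity exhibits 12 as an element of (36, 132), giving (12) ⊆ (36, 132). Containment (⊆): since 12 | 36 and 12 | 132 (36 = 12·3, 132 = 12·11), every Z-linear combination of 36 and 132 is divisible by 12, so (36, 132) ⊆ (12). Therefore (36, 132) = (12), d = 12.

Final answer: (36, 132) = (12); d = 12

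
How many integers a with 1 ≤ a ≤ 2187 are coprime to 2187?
The number of a ∈ {1, ..., 2187} with gcd(a, 2187) = 1 is by definition Euler's totient φ(2187). φ is multiplicative, with φ(p^e) = p^e − p^(e−1). Factorise 2187 = 3^7. Then
  φ(2187) = (3^7 − 3^6) = 1458 = 1458.
So there are 1458 such integers.

Final answer: 1458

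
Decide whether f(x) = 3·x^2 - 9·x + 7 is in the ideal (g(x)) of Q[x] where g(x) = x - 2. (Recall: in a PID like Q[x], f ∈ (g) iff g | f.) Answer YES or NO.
NO

In Q[x] the ideal (g) consists of all multiples of g, so f ∈ (g) iff g | f, i.e. iff the remainder of f on division by g is 0. Divide f by g (g is monic, so eliminate the leading term of the running remainder at each step):
  leading term 3·x^2: subtract (3·x)·g(x) = 3·x^2 - 6·x, leaving 7 - 3·x
  leading term -3·x: subtract (-3)·g(x) = 6 - 3·x, leaving 1
The remainder r(x) = 1 ≠ 0 (and deg r < deg g), so g ∤ f, i.e. f ∉ (g).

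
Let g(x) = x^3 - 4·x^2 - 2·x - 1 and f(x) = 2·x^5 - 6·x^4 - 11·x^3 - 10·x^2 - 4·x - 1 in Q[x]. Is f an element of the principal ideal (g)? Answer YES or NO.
YES

In Q[x] the ideal (g) consists of all multiples of g, so f ∈ (g) iff g | f, i.e. iff the remainder of f on division by g is 0. Divide f by g (g is monic, so eliminate the leading term of the running remainder at each step):
  leading term 2·x^5: subtract (2·x^2)·g(x) = 2·x^5 - 8·x^4 - 4·x^3 - 2·x^2, leaving 2·x^4 - 7·x^3 - 8·x^2 - 4·x - 1
  leading term 2·x^4: subtract (2·x)·g(x) = 2·x^4 - 8·x^3 - 4·x^2 - 2·x, leaving x^3 - 4·x^2 - 2·x - 1
  leading term x^3: subtract (1)·g(x) = x^3 - 4·x^2 - 2·x - 1, leaving 0
The remainder is 0, so f(x) = g(x) · h(x) with h(x) = 2·x^2 + 2·x + 1. Hence g | f, i.e. f ∈ (g).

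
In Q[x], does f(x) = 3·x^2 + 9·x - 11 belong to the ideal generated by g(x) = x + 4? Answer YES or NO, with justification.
In Q[x] the ideal (g) consists of all multiples of g, so f ∈ (g) iff g | f, i.e. iff the remainder of f on division by g is 0. Divide f by g (g is monic, so eliminate the leading term of the running remainder at each step):
  leading term 3·x^2: subtract (3·x)·g(x) = 3·x^2 + 12·x, leaving -3·x - 11
  leading term -3·x: subtract (-3)·g(x) = -3·x - 12, leaving 1
The remainder r(x) = 1 ≠ 0 (and deg r < deg g), so g ∤ f, i.e. f ∉ (g).

Final answer: NO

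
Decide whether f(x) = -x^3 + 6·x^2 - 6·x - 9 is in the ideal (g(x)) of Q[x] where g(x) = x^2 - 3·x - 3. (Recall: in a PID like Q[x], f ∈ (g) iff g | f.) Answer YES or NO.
YES

In Q[x] the ideal (g) consists of all multiples of g, so f ∈ (g) iff g | f, i.e. iff the remainder of f on division by g is 0. Divide f by g (g is monic, so eliminate the leading term of the running remainder at each step):
  leading term -x^3: subtract (-x)·g(x) = -x^3 + 3·x^2 + 3·x, leaving 3·x^2 - 9·x - 9
  leading term 3·x^2: subtract (3)·g(x) = 3·x^2 - 9·x - 9, leaving 0
The remainder is 0, so f(x) = g(x) · h(x) with h(x) = 3 - x. Hence g | f, i.e. f ∈ (g).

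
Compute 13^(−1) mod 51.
Apply the extended Euclidean algorithm to (51, 13), tracking rows (r, s, t) with s·51 + t·13 = r. Each division r_prev = q·r_cur + r_new produces the new row as (previous row) − q·(current row):
  row A: (51, 1, 0)   [1·51 + 0·13 = 51]
  row B: (13, 0, 1)   [0·51 + 1·13 = 13]
  51 = 3·13 + 12   → row C = row A − 3·row B = (12, 1, −3)   [check: 1·51 − 3·13 = 12]
  13 = 1·12 + 1   → row D = row B − 1·row C = (1, −1, 4)   [check: −1·51 + 4·13 = 1]
  12 = 12·1 + 0   → remainder 0, stop. gcd = 1 (last nonzero row D).
The gcd is 1, so 13 is invertible mod 51. The last nonzero row gives −1·51 + 4·13 = 1, so t = 4. So 13^(−1) ≡ 4 (mod 51). Verify: 13 · 4 = 52 ≡ 1 (mod 51). ✓

Final answer: 13^(−1) ≡ 4 (mod 51)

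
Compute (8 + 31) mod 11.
6

Reduce the summands first: 31 ≡ 9 (mod 11), so 8 + 31 ≡ 8 + 9 (mod 11). 8 + 9 = 17; 17 = 1·11 + 6, so (8 + 31) mod 11 = 6.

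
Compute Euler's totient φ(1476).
φ is multiplicative, with φ(p^e) = p^e − p^(e−1). Factorise 1476 = 2^2 · 3^2 · 41. Then
  φ(1476) = (2^2 − 2^1) · (3^2 − 3^1) · (41 − 1) = 2 · 6 · 40 = 480.

Final answer: φ(1476) = 480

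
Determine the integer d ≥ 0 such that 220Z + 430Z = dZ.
(220, 430) = (10); d = 10

In the PID Z, (a, b) is generated by gcd(a, b). Compute gcd(430, 220) with the extended Euclidean algorithm, tracking rows (r, s, t) with s·430 + t·220 = r:
  row A: (430, 1, 0)   [1·430 + 0·220 = 430]
  row B: (220, 0, 1)   [0·430 + 1·220 = 220]
  430 = 1·220 + 210   → row C = row A − 1·row B = (210, 1, −1)   [check: 1·430 − 1·220 = 210]
  220 = 1·210 + 10   → row D = row B − 1·row C = (10, −1, 2)   [check: −1·430 + 2·220 = 10]
  210 = 21·10 + 0   → remainder 0, stop. gcd = 10 (last nonzero row D).
So gcd(220, 430) = 10, with Bézout identity −1·430 + 2·220 = 10. Containment (⊇): the Bézout identity exhibits 10 as an element of (220, 430), giving (10) ⊆ (220, 430). Containment (⊆): since 10 | 220 and 10 | 430 (220 = 10·22, 430 = 10·43), every Z-linear combination of 220 and 430 is divisible by 10, so (220, 430) ⊆ (10). Therefore (220, 430) = (10), d = 10.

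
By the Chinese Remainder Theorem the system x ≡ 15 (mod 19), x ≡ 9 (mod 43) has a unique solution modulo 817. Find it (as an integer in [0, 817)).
The moduli 19, 43 are pairwise coprime, so by the CRT there is a unique solution mod 19·43 = 817.
Solve by successive substitution. Start with x ≡ 15 (mod 19).
  Combine with x ≡ 9 (mod 43): write x = 15 + 19·t and require 15 + 19·t ≡ 9 (mod 43), i.e. 19·t ≡ 9 − 15 ≡ 37 (mod 43). Since 19^(−1) ≡ 34 (mod 43), t ≡ 34·37 ≡ 11 (mod 43). So x ≡ 15 + 19·11 = 224 (mod 817).
Unique solution in [0, 817): x = 224.

Final answer: x ≡ 224 (mod 817); the representative in [0, 817) is 224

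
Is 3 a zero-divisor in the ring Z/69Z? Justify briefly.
gcd(3, 69) = 3 > 1, so 3 is not a unit in Z/69Z. In Z/nZ every nonzero non-unit is a zero-divisor: explicitly, take b = 69/gcd = 23 ≠ 0 (mod 69); then 3·23 = 69 = 1·69, i.e. 3·23 ≡ 0 (mod 69). So 3 is a zero-divisor.

Final answer: YES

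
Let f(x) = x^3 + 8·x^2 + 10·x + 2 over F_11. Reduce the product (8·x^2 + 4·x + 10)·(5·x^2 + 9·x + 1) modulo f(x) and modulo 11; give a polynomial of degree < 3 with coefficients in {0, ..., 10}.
Multiply as integer polynomials: a · b = 40·x^4 + 92·x^3 + 94·x^2 + 94·x + 10. Reducing coefficients mod 11: a · b ≡ 7·x^4 + 4·x^3 + 6·x^2 + 6·x + 10. Now divide by f(x) = x^3 + 8·x^2 + 10·x + 2 in F_11[x], eliminating the leading term at each step:
  leading term 7·x^4: subtract (7·x)·f(x) = 7·x^4 + x^3 + 4·x^2 + 3·x, leaving 3·x^3 + 2·x^2 + 3·x + 10 (coefficients mod 11)
  leading term 3·x^3: subtract (3)·f(x) = 3·x^3 + 2·x^2 + 8·x + 6, leaving 6·x + 4 (coefficients mod 11)
The degree is now < 3, so this is the remainder. Hence a · b ≡ 6·x + 4 in F_11[x]/(f).

Final answer: a · b ≡ 6·x + 4 (mod f(x))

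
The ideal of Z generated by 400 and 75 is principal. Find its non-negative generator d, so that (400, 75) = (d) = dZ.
In the PID Z, (a, b) is generated by gcd(a, b). Compute gcd(400, 75) with the extended Euclidean algorithm, tracking rows (r, s, t) with s·400 + t·75 = r:
  row A: (400, 1, 0)   [1·400 + 0·75 = 400]
  row B: (75, 0, 1)   [0·400 + 1·75 = 75]
  400 = 5·75 + 25   → row C = row A − 5·row B = (25, 1, −5)   [check: 1·400 − 5·75 = 25]
  75 = 3·25 + 0   → remainder 0, stop. gcd = 25 (last nonzero row C).
So gcd(400, 75) = 25, with Bézout identity 1·400 − 5·75 = 25. Containment (⊇): the Bézout identity exhibits 25 as an element of (400, 75), giving (25) ⊆ (400, 75). Containment (⊆): since 25 | 400 and 25 | 75 (400 = 25·16, 75 = 25·3), every Z-linear combination of 400 and 75 is divisible by 25, so (400, 75) ⊆ (25). Therefore (400, 75) = (25), d = 25.

Final answer: (400, 75) = (25); d = 25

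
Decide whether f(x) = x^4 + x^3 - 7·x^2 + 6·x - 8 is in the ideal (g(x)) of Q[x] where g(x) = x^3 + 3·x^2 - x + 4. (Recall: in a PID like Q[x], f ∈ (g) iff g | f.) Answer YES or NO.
YES

In Q[x] the ideal (g) consists of all multiples of g, so f ∈ (g) iff g | f, i.e. iff the remainder of f on division by g is 0. Divide f by g (g is monic, so eliminate the leading term of the running remainder at each step):
  leading term x^4: subtract (x)·g(x) = x^4 + 3·x^3 - x^2 + 4·x, leaving -2·x^3 - 6·x^2 + 2·x - 8
  leading term -2·x^3: subtract (-2)·g(x) = -2·x^3 - 6·x^2 + 2·x - 8, leaving 0
The remainder is 0, so f(x) = g(x) · h(x) with h(x) = x - 2. Hence g | f, i.e. f ∈ (g).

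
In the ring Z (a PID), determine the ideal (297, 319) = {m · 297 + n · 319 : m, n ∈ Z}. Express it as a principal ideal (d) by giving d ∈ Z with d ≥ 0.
In the PID Z, (a, b) is generated by gcd(a, b). Compute gcd(319, 297) with the extended Euclidean algorithm, tracking rows (r, s, t) with s·319 + t·297 = r:
  row A: (319, 1, 0)   [1·319 + 0·297 = 319]
  row B: (297, 0, 1)   [0·319 + 1·297 = 297]
  319 = 1·297 + 22   → row C = row A − 1·row B = (22, 1, −1)   [check: 1·319 − 1·297 = 22]
  297 = 13·22 + 11   → row D = row B − 13·row C = (11, −13, 14)   [check: −13·319 + 14·297 = 11]
  22 = 2·11 + 0   → remainder 0, stop. gcd = 11 (last nonzero row D).
So gcd(297, 319) = 11, with Bézout identity −13·319 + 14·297 = 11. Containment (⊇): the Bézout identity exhibits 11 as an element of (297, 319), giving (11) ⊆ (297, 319). Containment (⊆): since 11 | 297 and 11 | 319 (297 = 11·27, 319 = 11·29), every Z-linear combination of 297 and 319 is divisible by 11, so (297, 319) ⊆ (11). Therefore (297, 319) = (11), d = 11.

Final answer: (297, 319) = (11); d = 11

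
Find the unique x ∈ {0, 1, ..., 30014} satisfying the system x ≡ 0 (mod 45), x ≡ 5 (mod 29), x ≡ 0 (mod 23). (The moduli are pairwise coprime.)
x ≡ 22770 (mod 30015); the representative in [0, 30015) is 22770

The moduli 45, 29, 23 are pairwise coprime, so by the CRT there is a unique solution mod 45·29·23 = 30015.
Solve by successive substitution. Start with x ≡ 0 (mod 45).
  Combine with x ≡ 5 (mod 29): write x = 45·t and require 45·t ≡ 5 (mod 29). Since 45^(−1) ≡ 20 (mod 29) (45 ≡ 16 (mod 29)), t ≡ 20·5 ≡ 13 (mod 29). So x ≡ 45·13 = 585 (mod 1305).
  Combine with x ≡ 0 (mod 23): write x = 585 + 1305·t and require 585 + 1305·t ≡ 0 (mod 23), i.e. 1305·t ≡ 0 − 585 ≡ 13 (mod 23). Since 1305^(−1) ≡ 19 (mod 23) (1305 ≡ 17 (mod 23)), t ≡ 19·13 ≡ 17 (mod 23). So x ≡ 585 + 1305·17 = 22770 (mod 30015).
Unique solution in [0, 30015): x = 22770.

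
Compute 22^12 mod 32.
Use repeated squaring. Binary(12) = 1100. Walk through the bits of the exponent 12 left-to-right: at each bit after the leading one, square the running value, then multiply by 22 if the bit is 1 (always reducing mod 32):
  bit 1 = 1 (leading): start with 22.
  bit 2 = 1: square 22^2 = 484 ≡ 4; bit is 1, so multiply 4·22 = 88 ≡ 24 (mod 32).
  bit 3 = 0: square 24^2 = 576 ≡ 0 (mod 32).
  bit 4 = 0: square 0^2 = 0 (mod 32).
Final value: 22^12 ≡ 0 (mod 32).

Final answer: 0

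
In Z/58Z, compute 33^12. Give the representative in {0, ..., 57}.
49

Use repeated squaring. Binary(12) = 1100. Walk through the bits of the exponent 12 left-to-right: at each bit after the leading one, square the running value, then multiply by 33 if the bit is 1 (always reducing mod 58):
  bit 1 = 1 (leading): start with 33.
  bit 2 = 1: square 33^2 = 1089 ≡ 45; bit is 1, so multiply 45·33 = 1485 ≡ 35 (mod 58).
  bit 3 = 0: square 35^2 = 1225 ≡ 7 (mod 58).
  bit 4 = 0: square 7^2 = 49 (mod 58).
Final value: 33^12 ≡ 49 (mod 58).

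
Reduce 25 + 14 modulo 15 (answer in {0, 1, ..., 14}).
Reduce the summands first: 25 ≡ 10 (mod 15), so 25 + 14 ≡ 10 + 14 (mod 15). 10 + 14 = 24; 24 = 1·15 + 9, so (25 + 14) mod 15 = 9.

Final answer: 9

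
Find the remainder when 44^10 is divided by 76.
44

Use repeated squaring. Binary(10) = 1010. Walk through the bits of the exponent 10 left-to-right: at each bit after the leading one, square the running value, then multiply by 44 if the bit is 1 (always reducing mod 76):
  bit 1 = 1 (leading): start with 44.
  bit 2 = 0: square 44^2 = 1936 ≡ 36 (mod 76).
  bit 3 = 1: square 36^2 = 1296 ≡ 4; bit is 1, so multiply 4·44 = 176 ≡ 24 (mod 76).
  bit 4 = 0: square 24^2 = 576 ≡ 44 (mod 76).
Final value: 44^10 ≡ 44 (mod 76).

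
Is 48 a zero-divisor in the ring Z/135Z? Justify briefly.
YES

gcd(48, 135) = 3 > 1, so 48 is not a unit in Z/135Z. In Z/nZ every nonzero non-unit is a zero-divisor: explicitly, take b = 135/gcd = 45 ≠ 0 (mod 135); then 48·45 = 2160 = 16·135, i.e. 48·45 ≡ 0 (mod 135). So 48 is a zero-divisor.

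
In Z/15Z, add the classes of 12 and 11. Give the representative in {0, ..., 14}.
8

Both summands are already reduced mod 15. 12 + 11 = 23; 23 = 1·15 + 8, so (12 + 11) mod 15 = 8.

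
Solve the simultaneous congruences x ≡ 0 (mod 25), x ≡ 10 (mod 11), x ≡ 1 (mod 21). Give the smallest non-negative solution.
x ≡ 5125 (mod 5775); the representative in [0, 5775) is 5125

The moduli 25, 11, 21 are pairwise coprime, so by the CRT there is a unique solution mod 25·11·21 = 5775.
Solve by successive substitution. Start with x ≡ 0 (mod 25).
  Combine with x ≡ 10 (mod 11): write x = 25·t and require 25·t ≡ 10 (mod 11). Since 25^(−1) ≡ 4 (mod 11) (25 ≡ 3 (mod 11)), t ≡ 4·10 ≡ 7 (mod 11). So x ≡ 25·7 = 175 (mod 275).
  Combine with x ≡ 1 (mod 21): write x = 175 + 275·t and require 175 + 275·t ≡ 1 (mod 21), i.e. 275·t ≡ 1 − 175 ≡ 15 (mod 21). Since 275^(−1) ≡ 11 (mod 21) (275 ≡ 2 (mod 21)), t ≡ 11·15 ≡ 18 (mod 21). So x ≡ 175 + 275·18 = 5125 (mod 5775).
Unique solution in [0, 5775): x = 5125.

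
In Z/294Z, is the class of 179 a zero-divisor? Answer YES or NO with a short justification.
gcd(179, 294) = 1, so 179 is a unit in Z/294Z (it has a multiplicative inverse). A unit cannot be a zero-divisor: if 179·b ≡ 0 then multiplying both sides by 179^(−1) gives b ≡ 0. So 179 is not a zero-divisor.

Final answer: NO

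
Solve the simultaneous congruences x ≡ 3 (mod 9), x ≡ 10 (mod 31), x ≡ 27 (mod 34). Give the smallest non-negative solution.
x ≡ 6861 (mod 9486); the representative in [0, 9486) is 6861

The moduli 9, 31, 34 are pairwise coprime, so by the CRT there is a unique solution mod 9·31·34 = 9486.
Solve by successive substitution. Start with x ≡ 3 (mod 9).
  Combine with x ≡ 10 (mod 31): write x = 3 + 9·t and require 3 + 9·t ≡ 10 (mod 31), i.e. 9·t ≡ 10 − 3 ≡ 7 (mod 31). Since 9^(−1) ≡ 7 (mod 31), t ≡ 7·7 ≡ 18 (mod 31). So x ≡ 3 + 9·18 = 165 (mod 279).
  Combine with x ≡ 27 (mod 34): write x = 165 + 279·t and require 165 + 279·t ≡ 27 (mod 34), i.e. 279·t ≡ 27 − 165 ≡ 32 (mod 34). Since 279^(−1) ≡ 5 (mod 34) (279 ≡ 7 (mod 34)), t ≡ 5·32 ≡ 24 (mod 34). So x ≡ 165 + 279·24 = 6861 (mod 9486).
Unique solution in [0, 9486): x = 6861.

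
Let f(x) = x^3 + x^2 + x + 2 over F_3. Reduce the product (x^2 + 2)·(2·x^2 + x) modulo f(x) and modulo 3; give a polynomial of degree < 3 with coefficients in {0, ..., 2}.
a · b ≡ 2·x + 2 (mod f(x))

Multiply as integer polynomials: a · b = 2·x^4 + x^3 + 4·x^2 + 2·x. Reducing coefficients mod 3: a · b ≡ 2·x^4 + x^3 + x^2 + 2·x. Now divide by f(x) = x^3 + x^2 + x + 2 in F_3[x], eliminating the leading term at each step:
  leading term 2·x^4: subtract (2·x)·f(x) = 2·x^4 + 2·x^3 + 2·x^2 + x, leaving 2·x^3 + 2·x^2 + x (coefficients mod 3)
  leading term 2·x^3: subtract (2)·f(x) = 2·x^3 + 2·x^2 + 2·x + 1, leaving 2·x + 2 (coefficients mod 3)
The degree is now < 3, so this is the remainder. Hence a · b ≡ 2·x + 2 in F_3[x]/(f).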